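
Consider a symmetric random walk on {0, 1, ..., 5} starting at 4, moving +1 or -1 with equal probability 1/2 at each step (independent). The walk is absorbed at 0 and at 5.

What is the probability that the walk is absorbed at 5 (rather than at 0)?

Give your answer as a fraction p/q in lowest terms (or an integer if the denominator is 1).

Symmetric walk (p = 1/2): the harmonic-function argument gives P(hit 5 before 0 | start at 4) = a/N.
P = 4/5 = 4/5

Answer: 4/5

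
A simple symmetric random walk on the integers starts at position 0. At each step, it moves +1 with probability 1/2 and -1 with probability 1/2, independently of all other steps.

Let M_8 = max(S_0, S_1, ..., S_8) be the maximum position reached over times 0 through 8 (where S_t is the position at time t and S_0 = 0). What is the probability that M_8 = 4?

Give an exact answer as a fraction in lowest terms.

Let M_8 = max(S_0,...,S_8). Use the reflection principle: for j ≥ 1, #{paths with M_8 ≥ j} = #{S_8 ≥ j} + #{S_8 ≥ j+1}.
By reflection, #{M_8 ≥ 4} = #{S_8 ≥ 4} + #{S_8 ≥ 5} = 37 + 9 = 46.
#{M_8 ≥ 5} = #{S_8 ≥ 5} + #{S_8 ≥ 6} = 9 + 9 = 18.
#{M_8 = 4} = 46 - 18 = 28.
P(M_8 = 4) = 28/256 = 7/64

Answer: 7/64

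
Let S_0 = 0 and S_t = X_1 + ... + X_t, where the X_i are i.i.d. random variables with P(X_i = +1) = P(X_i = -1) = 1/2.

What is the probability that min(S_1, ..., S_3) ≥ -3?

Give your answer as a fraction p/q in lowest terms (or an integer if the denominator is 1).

Let f(t,s) = #length-t paths at position s with S_1..S_t all ≥ -3.
f(t,s) = f(t-1,s-1) + f(t-1,s+1) for s ≥ -3; f(t,s) = 0 for s < -3.
t=0: f(0,0)=1
t=1: f(1,-1)=1 f(1,1)=1
t=2: f(2,-2)=1 f(2,0)=2 f(2,2)=1
t=3: f(3,-3)=1 f(3,-1)=3 f(3,1)=3 f(3,3)=1
Σ_s f(3,s) = 8
P = 8/8 = 1

Answer: 1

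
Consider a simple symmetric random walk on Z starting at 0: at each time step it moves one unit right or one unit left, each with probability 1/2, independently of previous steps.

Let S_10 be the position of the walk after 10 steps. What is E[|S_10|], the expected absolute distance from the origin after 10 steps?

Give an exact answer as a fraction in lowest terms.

S_10 takes values m ≡ 0 (mod 2) with |m| ≤ 10; P(S_10=m) = C(10,(10+m)/2)/2^10.
Total paths: 2^10 = 1024
Distribution: P(S=-10)=1/1024, P(S=-8)=10/1024, P(S=-6)=45/1024, P(S=-4)=120/1024, P(S=-2)=210/1024, P(S=0)=252/1024, P(S=2)=210/1024, P(S=4)=120/1024, P(S=6)=45/1024, P(S=8)=10/1024, P(S=10)=1/1024
E[|S_10|] = Σ_m |m|·P(S_10=m) = 2520/1024 = 315/128

Answer: 315/128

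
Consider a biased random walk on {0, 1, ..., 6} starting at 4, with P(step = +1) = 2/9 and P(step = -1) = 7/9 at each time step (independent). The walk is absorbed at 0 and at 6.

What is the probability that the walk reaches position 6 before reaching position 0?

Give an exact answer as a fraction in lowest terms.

Biased walk: p = 2/9, q = 7/9, r = q/p = 7/2
Gambler's ruin: P(hit 6 before 0 | start at 4) = (1 - r^a)/(1 - r^N)
r^4 = 2401/16; r^6 = 117649/64
P = (1 - 2401/16) / (1 - 117649/64) = -2385/16 / -117585/64 = 212/2613

Answer: 212/2613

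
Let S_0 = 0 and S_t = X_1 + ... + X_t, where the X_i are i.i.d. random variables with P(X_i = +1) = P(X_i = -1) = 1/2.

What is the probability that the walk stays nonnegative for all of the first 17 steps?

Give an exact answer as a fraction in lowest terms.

Answer: 12155/65536

Derivation:
Let f(t,s) = #length-t paths at position s with S_1..S_t all ≥ 0.
f(t,s) = f(t-1,s-1) + f(t-1,s+1) for s ≥ 0; f(t,s) = 0 for s < 0.
t=0: f(0,0)=1
t=1: f(1,1)=1
t=2: f(2,0)=1 f(2,2)=1
t=3: f(3,1)=2 f(3,3)=1
t=4: f(4,0)=2 f(4,2)=3 f(4,4)=1
t=5: f(5,1)=5 f(5,3)=4 f(5,5)=1
t=6: f(6,0)=5 f(6,2)=9 f(6,4)=5 f(6,6)=1
t=7: f(7,1)=14 f(7,3)=14 f(7,5)=6 f(7,7)=1
t=8: f(8,0)=14 f(8,2)=28 f(8,4)=20 f(8,6)=7 f(8,8)=1
t=9: f(9,1)=42 f(9,3)=48 f(9,5)=27 f(9,7)=8 f(9,9)=1
t=10: f(10,0)=42 f(10,2)=90 f(10,4)=75 f(10,6)=35 f(10,8)=9 f(10,10)=1
t=11: f(11,1)=132 f(11,3)=165 f(11,5)=110 f(11,7)=44 f(11,9)=10 f(11,11)=1
t=12: f(12,0)=132 f(12,2)=297 f(12,4)=275 f(12,6)=154 f(12,8)=54 f(12,10)=11 f(12,12)=1
t=13: f(13,1)=429 f(13,3)=572 f(13,5)=429 f(13,7)=208 f(13,9)=65 f(13,11)=12 f(13,13)=1
t=14: f(14,0)=429 f(14,2)=1001 f(14,4)=1001 f(14,6)=637 f(14,8)=273 f(14,10)=77 f(14,12)=13 f(14,14)=1
t=15: f(15,1)=1430 f(15,3)=2002 f(15,5)=1638 f(15,7)=910 f(15,9)=350 f(15,11)=90 f(15,13)=14 f(15,15)=1
t=16: f(16,0)=1430 f(16,2)=3432 f(16,4)=3640 f(16,6)=2548 f(16,8)=1260 f(16,10)=440 f(16,12)=104 f(16,14)=15 f(16,16)=1
t=17: f(17,1)=4862 f(17,3)=7072 f(17,5)=6188 f(17,7)=3808 f(17,9)=1700 f(17,11)=544 f(17,13)=119 f(17,15)=16 f(17,17)=1
Σ_s f(17,s) = 24310
P = 24310/131072 = 12155/65536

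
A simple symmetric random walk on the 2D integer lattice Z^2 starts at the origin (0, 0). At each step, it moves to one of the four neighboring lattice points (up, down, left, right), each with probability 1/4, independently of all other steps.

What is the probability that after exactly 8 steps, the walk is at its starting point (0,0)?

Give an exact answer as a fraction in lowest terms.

Answer: 1225/16384

Derivation:
Let h be the number of horizontal steps (so 8-h are vertical). To end at (0,0) need (h+0)/2 right-steps and ((8-h)+0)/2 up-steps.
Sum over h with 0 ≤ h ≤ 8, h ≡ 0 (mod 2), 8-h ≡ 0 (mod 2):
h=0: C(8,0)·C(0,0)·C(8,4) = 1·1·70 = 70
h=2: C(8,2)·C(2,1)·C(6,3) = 28·2·20 = 1120
h=4: C(8,4)·C(4,2)·C(4,2) = 70·6·6 = 2520
h=6: C(8,6)·C(6,3)·C(2,1) = 28·20·2 = 1120
h=8: C(8,8)·C(8,4)·C(0,0) = 1·70·1 = 70
Total favorable: 4900
Total paths: 4^8 = 65536
P = 4900/65536 = 1225/16384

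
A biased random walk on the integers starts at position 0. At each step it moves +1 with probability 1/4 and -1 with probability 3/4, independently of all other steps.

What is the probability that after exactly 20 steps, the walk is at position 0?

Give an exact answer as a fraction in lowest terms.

To be at 0 after 20 steps: need exactly 10 steps of +1 and 10 of -1.
Number of such sequences: C(20,10) = 184756
Each has probability (1/4)^10 · (3/4)^10 = 59049/1099511627776
P = 184756 · 59049/1099511627776 = 2727414261/274877906944

Answer: 2727414261/274877906944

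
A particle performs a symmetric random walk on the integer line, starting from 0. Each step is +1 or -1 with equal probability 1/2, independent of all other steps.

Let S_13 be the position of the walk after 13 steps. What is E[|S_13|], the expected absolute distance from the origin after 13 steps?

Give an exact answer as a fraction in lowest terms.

Answer: 3003/1024

Derivation:
S_13 takes values m ≡ 1 (mod 2) with |m| ≤ 13; P(S_13=m) = C(13,(13+m)/2)/2^13.
Total paths: 2^13 = 8192
Distribution: P(S=-13)=1/8192, P(S=-11)=13/8192, P(S=-9)=78/8192, P(S=-7)=286/8192, P(S=-5)=715/8192, P(S=-3)=1287/8192, P(S=-1)=1716/8192, P(S=1)=1716/8192, P(S=3)=1287/8192, P(S=5)=715/8192, P(S=7)=286/8192, P(S=9)=78/8192, P(S=11)=13/8192, P(S=13)=1/8192
E[|S_13|] = Σ_m |m|·P(S_13=m) = 24024/8192 = 3003/1024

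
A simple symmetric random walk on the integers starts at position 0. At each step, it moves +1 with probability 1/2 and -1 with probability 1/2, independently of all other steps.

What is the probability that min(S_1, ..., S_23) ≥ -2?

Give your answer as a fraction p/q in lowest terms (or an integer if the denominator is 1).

Answer: 1924111/4194304

Derivation:
Let f(t,s) = #length-t paths at position s with S_1..S_t all ≥ -2.
f(t,s) = f(t-1,s-1) + f(t-1,s+1) for s ≥ -2; f(t,s) = 0 for s < -2.
t=0: f(0,0)=1
t=1: f(1,-1)=1 f(1,1)=1
t=2: f(2,-2)=1 f(2,0)=2 f(2,2)=1
t=3: f(3,-1)=3 f(3,1)=3 f(3,3)=1
t=4: f(4,-2)=3 f(4,0)=6 f(4,2)=4 f(4,4)=1
t=5: f(5,-1)=9 f(5,1)=10 f(5,3)=5 f(5,5)=1
t=6: f(6,-2)=9 f(6,0)=19 f(6,2)=15 f(6,4)=6 f(6,6)=1
t=7: f(7,-1)=28 f(7,1)=34 f(7,3)=21 f(7,5)=7 f(7,7)=1
t=8: f(8,-2)=28 f(8,0)=62 f(8,2)=55 f(8,4)=28 f(8,6)=8 f(8,8)=1
t=9: f(9,-1)=90 f(9,1)=117 f(9,3)=83 f(9,5)=36 f(9,7)=9 f(9,9)=1
t=10: f(10,-2)=90 f(10,0)=207 f(10,2)=200 f(10,4)=119 f(10,6)=45 f(10,8)=10 f(10,10)=1
t=11: f(11,-1)=297 f(11,1)=407 f(11,3)=319 f(11,5)=164 f(11,7)=55 f(11,9)=11 f(11,11)=1
t=12: f(12,-2)=297 f(12,0)=704 f(12,2)=726 f(12,4)=483 f(12,6)=219 f(12,8)=66 f(12,10)=12 f(12,12)=1
t=13: f(13,-1)=1001 f(13,1)=1430 f(13,3)=1209 f(13,5)=702 f(13,7)=285 f(13,9)=78 f(13,11)=13 f(13,13)=1
t=14: f(14,-2)=1001 f(14,0)=2431 f(14,2)=2639 f(14,4)=1911 f(14,6)=987 f(14,8)=363 f(14,10)=91 f(14,12)=14 f(14,14)=1
t=15: f(15,-1)=3432 f(15,1)=5070 f(15,3)=4550 f(15,5)=2898 f(15,7)=1350 f(15,9)=454 f(15,11)=105 f(15,13)=15 f(15,15)=1
t=16: f(16,-2)=3432 f(16,0)=8502 f(16,2)=9620 f(16,4)=7448 f(16,6)=4248 f(16,8)=1804 f(16,10)=559 f(16,12)=120 f(16,14)=16 f(16,16)=1
t=17: f(17,-1)=11934 f(17,1)=18122 f(17,3)=17068 f(17,5)=11696 f(17,7)=6052 f(17,9)=2363 f(17,11)=679 f(17,13)=136 f(17,15)=17 f(17,17)=1
t=18: f(18,-2)=11934 f(18,0)=30056 f(18,2)=35190 f(18,4)=28764 f(18,6)=17748 f(18,8)=8415 f(18,10)=3042 f(18,12)=815 f(18,14)=153 f(18,16)=18 f(18,18)=1
t=19: f(19,-1)=41990 f(19,1)=65246 f(19,3)=63954 f(19,5)=46512 f(19,7)=26163 f(19,9)=11457 f(19,11)=3857 f(19,13)=968 f(19,15)=171 f(19,17)=19 f(19,19)=1
t=20: f(20,-2)=41990 f(20,0)=107236 f(20,2)=129200 f(20,4)=110466 f(20,6)=72675 f(20,8)=37620 f(20,10)=15314 f(20,12)=4825 f(20,14)=1139 f(20,16)=190 f(20,18)=20 f(20,20)=1
t=21: f(21,-1)=149226 f(21,1)=236436 f(21,3)=239666 f(21,5)=183141 f(21,7)=110295 f(21,9)=52934 f(21,11)=20139 f(21,13)=5964 f(21,15)=1329 f(21,17)=210 f(21,19)=21 f(21,21)=1
t=22: f(22,-2)=149226 f(22,0)=385662 f(22,2)=476102 f(22,4)=422807 f(22,6)=293436 f(22,8)=163229 f(22,10)=73073 f(22,12)=26103 f(22,14)=7293 f(22,16)=1539 f(22,18)=231 f(22,20)=22 f(22,22)=1
t=23: f(23,-1)=534888 f(23,1)=861764 f(23,3)=898909 f(23,5)=716243 f(23,7)=456665 f(23,9)=236302 f(23,11)=99176 f(23,13)=33396 f(23,15)=8832 f(23,17)=1770 f(23,19)=253 f(23,21)=23 f(23,23)=1
Σ_s f(23,s) = 3848222
P = 3848222/8388608 = 1924111/4194304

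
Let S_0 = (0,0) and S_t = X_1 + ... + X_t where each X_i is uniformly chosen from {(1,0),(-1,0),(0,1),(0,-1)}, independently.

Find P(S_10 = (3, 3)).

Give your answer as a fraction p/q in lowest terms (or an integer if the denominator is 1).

Let h be the number of horizontal steps (so 10-h are vertical). To end at (3,3) need (h+3)/2 right-steps and ((10-h)+3)/2 up-steps.
Sum over h with 3 ≤ h ≤ 7, h ≡ 1 (mod 2), 10-h ≡ 1 (mod 2):
h=3: C(10,3)·C(3,3)·C(7,5) = 120·1·21 = 2520
h=5: C(10,5)·C(5,4)·C(5,4) = 252·5·5 = 6300
h=7: C(10,7)·C(7,5)·C(3,3) = 120·21·1 = 2520
Total favorable: 11340
Total paths: 4^10 = 1048576
P = 11340/1048576 = 2835/262144

Answer: 2835/262144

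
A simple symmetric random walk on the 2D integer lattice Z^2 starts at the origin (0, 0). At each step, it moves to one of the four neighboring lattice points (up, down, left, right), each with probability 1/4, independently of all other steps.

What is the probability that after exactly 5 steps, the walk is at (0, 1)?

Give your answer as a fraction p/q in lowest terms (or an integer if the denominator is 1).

Let h be the number of horizontal steps (so 5-h are vertical). To end at (0,1) need (h+0)/2 right-steps and ((5-h)+1)/2 up-steps.
Sum over h with 0 ≤ h ≤ 4, h ≡ 0 (mod 2), 5-h ≡ 1 (mod 2):
h=0: C(5,0)·C(0,0)·C(5,3) = 1·1·10 = 10
h=2: C(5,2)·C(2,1)·C(3,2) = 10·2·3 = 60
h=4: C(5,4)·C(4,2)·C(1,1) = 5·6·1 = 30
Total favorable: 100
Total paths: 4^5 = 1024
P = 100/1024 = 25/256

Answer: 25/256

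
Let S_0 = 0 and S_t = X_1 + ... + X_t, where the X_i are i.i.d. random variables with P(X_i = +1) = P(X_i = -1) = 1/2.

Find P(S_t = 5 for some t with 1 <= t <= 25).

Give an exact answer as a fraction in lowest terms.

Answer: 342821/1048576

Derivation:
Count via complement. Let g(t,s) = #length-t paths at position s with S_1..S_t all ≠ 5.
g(t,s) = g(t-1,s-1) + g(t-1,s+1) for s ≠ 5; g(t,5) = 0.
t=0: g(0,0)=1
t=1: g(1,-1)=1 g(1,1)=1
t=2: g(2,-2)=1 g(2,0)=2 g(2,2)=1
t=3: g(3,-3)=1 g(3,-1)=3 g(3,1)=3 g(3,3)=1
t=4: g(4,-4)=1 g(4,-2)=4 g(4,0)=6 g(4,2)=4 g(4,4)=1
t=5: g(5,-5)=1 g(5,-3)=5 g(5,-1)=10 g(5,1)=10 g(5,3)=5
t=6: g(6,-6)=1 g(6,-4)=6 g(6,-2)=15 g(6,0)=20 g(6,2)=15 g(6,4)=5
t=7: g(7,-7)=1 g(7,-5)=7 g(7,-3)=21 g(7,-1)=35 g(7,1)=35 g(7,3)=20
t=8: g(8,-8)=1 g(8,-6)=8 g(8,-4)=28 g(8,-2)=56 g(8,0)=70 g(8,2)=55 g(8,4)=20
t=9: g(9,-9)=1 g(9,-7)=9 g(9,-5)=36 g(9,-3)=84 g(9,-1)=126 g(9,1)=125 g(9,3)=75
t=10: g(10,-10)=1 g(10,-8)=10 g(10,-6)=45 g(10,-4)=120 g(10,-2)=210 g(10,0)=251 g(10,2)=200 g(10,4)=75
t=11: g(11,-11)=1 g(11,-9)=11 g(11,-7)=55 g(11,-5)=165 g(11,-3)=330 g(11,-1)=461 g(11,1)=451 g(11,3)=275
t=12: g(12,-12)=1 g(12,-10)=12 g(12,-8)=66 g(12,-6)=220 g(12,-4)=495 g(12,-2)=791 g(12,0)=912 g(12,2)=726 g(12,4)=275
t=13: g(13,-13)=1 g(13,-11)=13 g(13,-9)=78 g(13,-7)=286 g(13,-5)=715 g(13,-3)=1286 g(13,-1)=1703 g(13,1)=1638 g(13,3)=1001
t=14: g(14,-14)=1 g(14,-12)=14 g(14,-10)=91 g(14,-8)=364 g(14,-6)=1001 g(14,-4)=2001 g(14,-2)=2989 g(14,0)=3341 g(14,2)=2639 g(14,4)=1001
t=15: g(15,-15)=1 g(15,-13)=15 g(15,-11)=105 g(15,-9)=455 g(15,-7)=1365 g(15,-5)=3002 g(15,-3)=4990 g(15,-1)=6330 g(15,1)=5980 g(15,3)=3640
t=16: g(16,-16)=1 g(16,-14)=16 g(16,-12)=120 g(16,-10)=560 g(16,-8)=1820 g(16,-6)=4367 g(16,-4)=7992 g(16,-2)=11320 g(16,0)=12310 g(16,2)=9620 g(16,4)=3640
t=17: g(17,-17)=1 g(17,-15)=17 g(17,-13)=136 g(17,-11)=680 g(17,-9)=2380 g(17,-7)=6187 g(17,-5)=12359 g(17,-3)=19312 g(17,-1)=23630 g(17,1)=21930 g(17,3)=13260
t=18: g(18,-18)=1 g(18,-16)=18 g(18,-14)=153 g(18,-12)=816 g(18,-10)=3060 g(18,-8)=8567 g(18,-6)=18546 g(18,-4)=31671 g(18,-2)=42942 g(18,0)=45560 g(18,2)=35190 g(18,4)=13260
t=19: g(19,-19)=1 g(19,-17)=19 g(19,-15)=171 g(19,-13)=969 g(19,-11)=3876 g(19,-9)=11627 g(19,-7)=27113 g(19,-5)=50217 g(19,-3)=74613 g(19,-1)=88502 g(19,1)=80750 g(19,3)=48450
t=20: g(20,-20)=1 g(20,-18)=20 g(20,-16)=190 g(20,-14)=1140 g(20,-12)=4845 g(20,-10)=15503 g(20,-8)=38740 g(20,-6)=77330 g(20,-4)=124830 g(20,-2)=163115 g(20,0)=169252 g(20,2)=129200 g(20,4)=48450
t=21: g(21,-21)=1 g(21,-19)=21 g(21,-17)=210 g(21,-15)=1330 g(21,-13)=5985 g(21,-11)=20348 g(21,-9)=54243 g(21,-7)=116070 g(21,-5)=202160 g(21,-3)=287945 g(21,-1)=332367 g(21,1)=298452 g(21,3)=177650
t=22: g(22,-22)=1 g(22,-20)=22 g(22,-18)=231 g(22,-16)=1540 g(22,-14)=7315 g(22,-12)=26333 g(22,-10)=74591 g(22,-8)=170313 g(22,-6)=318230 g(22,-4)=490105 g(22,-2)=620312 g(22,0)=630819 g(22,2)=476102 g(22,4)=177650
t=23: g(23,-23)=1 g(23,-21)=23 g(23,-19)=253 g(23,-17)=1771 g(23,-15)=8855 g(23,-13)=33648 g(23,-11)=100924 g(23,-9)=244904 g(23,-7)=488543 g(23,-5)=808335 g(23,-3)=1110417 g(23,-1)=1251131 g(23,1)=1106921 g(23,3)=653752
t=24: g(24,-24)=1 g(24,-22)=24 g(24,-20)=276 g(24,-18)=2024 g(24,-16)=10626 g(24,-14)=42503 g(24,-12)=134572 g(24,-10)=345828 g(24,-8)=733447 g(24,-6)=1296878 g(24,-4)=1918752 g(24,-2)=2361548 g(24,0)=2358052 g(24,2)=1760673 g(24,4)=653752
t=25: g(25,-25)=1 g(25,-23)=25 g(25,-21)=300 g(25,-19)=2300 g(25,-17)=12650 g(25,-15)=53129 g(25,-13)=177075 g(25,-11)=480400 g(25,-9)=1079275 g(25,-7)=2030325 g(25,-5)=3215630 g(25,-3)=4280300 g(25,-1)=4719600 g(25,1)=4118725 g(25,3)=2414425
Paths never hitting 5: Σ_s g(25,s) = 22584160
Paths hitting 5: 2^25 - 22584160 = 10970272
P = 10970272/33554432 = 342821/1048576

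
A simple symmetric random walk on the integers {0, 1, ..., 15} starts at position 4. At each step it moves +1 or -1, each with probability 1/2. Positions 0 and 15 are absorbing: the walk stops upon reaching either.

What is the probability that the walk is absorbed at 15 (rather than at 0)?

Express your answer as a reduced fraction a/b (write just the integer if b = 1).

Symmetric walk (p = 1/2): the harmonic-function argument gives P(hit 15 before 0 | start at 4) = a/N.
P = 4/15 = 4/15

Answer: 4/15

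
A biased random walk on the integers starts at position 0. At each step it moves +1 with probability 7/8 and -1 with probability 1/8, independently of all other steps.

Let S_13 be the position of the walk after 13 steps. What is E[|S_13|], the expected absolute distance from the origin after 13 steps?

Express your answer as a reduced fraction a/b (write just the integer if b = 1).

Answer: 167520979743/17179869184

Derivation:
S_13 takes values m ≡ 1 (mod 2) with |m| ≤ 13; P(S_13=m) = C(13,(13+m)/2) · (7/8)^((13+m)/2) · (1/8)^((13-m)/2).
Distribution: P(S=-13)=1/549755813888, P(S=-11)=91/549755813888, P(S=-9)=1911/274877906944, P(S=-7)=49049/274877906944, P(S=-5)=1716715/549755813888, P(S=-3)=21630609/549755813888, P(S=-1)=50471421/137438953472, P(S=1)=353299947/137438953472, P(S=3)=7419298887/549755813888, P(S=5)=28852829005/549755813888, P(S=7)=40393960607/274877906944, P(S=9)=77115742977/274877906944, P(S=11)=179936733613/549755813888, P(S=13)=96889010407/549755813888
E[|S_13|] = Σ_m |m|·P(S_13=m) = 167520979743/17179869184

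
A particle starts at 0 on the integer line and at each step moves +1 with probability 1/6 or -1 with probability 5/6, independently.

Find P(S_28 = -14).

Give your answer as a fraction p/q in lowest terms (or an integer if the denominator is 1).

Answer: 7841587066650390625/85290864089789104128

Derivation:
To reach position -14 after 28 steps: need 7 steps of +1 and 21 steps of -1.
Number of such sequences: C(28,7) = 1184040
Each has probability (1/6)^7 · (5/6)^21 = 476837158203125/6140942214464815497216
P = 1184040 · 476837158203125/6140942214464815497216 = 7841587066650390625/85290864089789104128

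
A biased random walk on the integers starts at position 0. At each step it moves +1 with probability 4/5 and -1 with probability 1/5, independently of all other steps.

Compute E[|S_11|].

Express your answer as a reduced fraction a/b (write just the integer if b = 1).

Answer: 64767483/9765625

Derivation:
S_11 takes values m ≡ 1 (mod 2) with |m| ≤ 11; P(S_11=m) = C(11,(11+m)/2) · (4/5)^((11+m)/2) · (1/5)^((11-m)/2).
Distribution: P(S=-11)=1/48828125, P(S=-9)=44/48828125, P(S=-7)=176/9765625, P(S=-5)=2112/9765625, P(S=-3)=16896/9765625, P(S=-1)=473088/48828125, P(S=1)=1892352/48828125, P(S=3)=1081344/9765625, P(S=5)=2162688/9765625, P(S=7)=2883584/9765625, P(S=9)=11534336/48828125, P(S=11)=4194304/48828125
E[|S_11|] = Σ_m |m|·P(S_11=m) = 64767483/9765625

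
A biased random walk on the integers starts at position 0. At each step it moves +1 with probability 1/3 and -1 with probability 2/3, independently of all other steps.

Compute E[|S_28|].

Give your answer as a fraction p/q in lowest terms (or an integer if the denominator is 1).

Answer: 216578218395532/22876792454961

Derivation:
S_28 takes values m ≡ 0 (mod 2) with |m| ≤ 28; P(S_28=m) = C(28,(28+m)/2) · (1/3)^((28+m)/2) · (2/3)^((28-m)/2).
Distribution: P(S=-28)=268435456/22876792454961, P(S=-26)=3758096384/22876792454961, P(S=-24)=939524096/847288609443, P(S=-22)=12213813248/2541865828329, P(S=-20)=38168166400/2541865828329, P(S=-18)=30534533120/847288609443, P(S=-16)=175573565440/2541865828329, P(S=-14)=275901317120/2541865828329, P(S=-12)=120706826240/847288609443, P(S=-10)=1207068262400/7625597484987, P(S=-8)=1146714849280/7625597484987, P(S=-6)=104246804480/847288609443, P(S=-4)=221524459520/2541865828329, P(S=-2)=136322744320/2541865828329, P(S=0)=24343347200/847288609443, P(S=2)=34080686080/2541865828329, P(S=4)=13845278720/2541865828329, P(S=6)=1628856320/847288609443, P(S=8)=4479354880/7625597484987, P(S=10)=1178777600/7625597484987, P(S=12)=29469440/847288609443, P(S=14)=16839680/2541865828329, P(S=16)=2679040/2541865828329, P(S=18)=116480/847288609443, P(S=20)=36400/2541865828329, P(S=22)=2912/2541865828329, P(S=24)=56/847288609443, P(S=26)=56/22876792454961, P(S=28)=1/22876792454961
E[|S_28|] = Σ_m |m|·P(S_28=m) = 216578218395532/22876792454961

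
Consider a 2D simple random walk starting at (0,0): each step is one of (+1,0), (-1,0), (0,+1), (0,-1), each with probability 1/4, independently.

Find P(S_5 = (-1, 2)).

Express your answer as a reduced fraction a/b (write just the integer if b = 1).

Let h be the number of horizontal steps (so 5-h are vertical). To end at (-1,2) need (h-1)/2 right-steps and ((5-h)+2)/2 up-steps.
Sum over h with 1 ≤ h ≤ 3, h ≡ 1 (mod 2), 5-h ≡ 0 (mod 2):
h=1: C(5,1)·C(1,0)·C(4,3) = 5·1·4 = 20
h=3: C(5,3)·C(3,1)·C(2,2) = 10·3·1 = 30
Total favorable: 50
Total paths: 4^5 = 1024
P = 50/1024 = 25/512

Answer: 25/512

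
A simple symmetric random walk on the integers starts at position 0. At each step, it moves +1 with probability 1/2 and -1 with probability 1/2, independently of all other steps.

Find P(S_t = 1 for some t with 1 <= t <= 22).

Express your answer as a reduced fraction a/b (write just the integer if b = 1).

Answer: 436109/524288

Derivation:
Count via complement. Let g(t,s) = #length-t paths at position s with S_1..S_t all ≠ 1.
g(t,s) = g(t-1,s-1) + g(t-1,s+1) for s ≠ 1; g(t,1) = 0.
t=0: g(0,0)=1
t=1: g(1,-1)=1
t=2: g(2,-2)=1 g(2,0)=1
t=3: g(3,-3)=1 g(3,-1)=2
t=4: g(4,-4)=1 g(4,-2)=3 g(4,0)=2
t=5: g(5,-5)=1 g(5,-3)=4 g(5,-1)=5
t=6: g(6,-6)=1 g(6,-4)=5 g(6,-2)=9 g(6,0)=5
t=7: g(7,-7)=1 g(7,-5)=6 g(7,-3)=14 g(7,-1)=14
t=8: g(8,-8)=1 g(8,-6)=7 g(8,-4)=20 g(8,-2)=28 g(8,0)=14
t=9: g(9,-9)=1 g(9,-7)=8 g(9,-5)=27 g(9,-3)=48 g(9,-1)=42
t=10: g(10,-10)=1 g(10,-8)=9 g(10,-6)=35 g(10,-4)=75 g(10,-2)=90 g(10,0)=42
t=11: g(11,-11)=1 g(11,-9)=10 g(11,-7)=44 g(11,-5)=110 g(11,-3)=165 g(11,-1)=132
t=12: g(12,-12)=1 g(12,-10)=11 g(12,-8)=54 g(12,-6)=154 g(12,-4)=275 g(12,-2)=297 g(12,0)=132
t=13: g(13,-13)=1 g(13,-11)=12 g(13,-9)=65 g(13,-7)=208 g(13,-5)=429 g(13,-3)=572 g(13,-1)=429
t=14: g(14,-14)=1 g(14,-12)=13 g(14,-10)=77 g(14,-8)=273 g(14,-6)=637 g(14,-4)=1001 g(14,-2)=1001 g(14,0)=429
t=15: g(15,-15)=1 g(15,-13)=14 g(15,-11)=90 g(15,-9)=350 g(15,-7)=910 g(15,-5)=1638 g(15,-3)=2002 g(15,-1)=1430
t=16: g(16,-16)=1 g(16,-14)=15 g(16,-12)=104 g(16,-10)=440 g(16,-8)=1260 g(16,-6)=2548 g(16,-4)=3640 g(16,-2)=3432 g(16,0)=1430
t=17: g(17,-17)=1 g(17,-15)=16 g(17,-13)=119 g(17,-11)=544 g(17,-9)=1700 g(17,-7)=3808 g(17,-5)=6188 g(17,-3)=7072 g(17,-1)=4862
t=18: g(18,-18)=1 g(18,-16)=17 g(18,-14)=135 g(18,-12)=663 g(18,-10)=2244 g(18,-8)=5508 g(18,-6)=9996 g(18,-4)=13260 g(18,-2)=11934 g(18,0)=4862
t=19: g(19,-19)=1 g(19,-17)=18 g(19,-15)=152 g(19,-13)=798 g(19,-11)=2907 g(19,-9)=7752 g(19,-7)=15504 g(19,-5)=23256 g(19,-3)=25194 g(19,-1)=16796
t=20: g(20,-20)=1 g(20,-18)=19 g(20,-16)=170 g(20,-14)=950 g(20,-12)=3705 g(20,-10)=10659 g(20,-8)=23256 g(20,-6)=38760 g(20,-4)=48450 g(20,-2)=41990 g(20,0)=16796
t=21: g(21,-21)=1 g(21,-19)=20 g(21,-17)=189 g(21,-15)=1120 g(21,-13)=4655 g(21,-11)=14364 g(21,-9)=33915 g(21,-7)=62016 g(21,-5)=87210 g(21,-3)=90440 g(21,-1)=58786
t=22: g(22,-22)=1 g(22,-20)=21 g(22,-18)=209 g(22,-16)=1309 g(22,-14)=5775 g(22,-12)=19019 g(22,-10)=48279 g(22,-8)=95931 g(22,-6)=149226 g(22,-4)=177650 g(22,-2)=149226 g(22,0)=58786
Paths never hitting 1: Σ_s g(22,s) = 705432
Paths hitting 1: 2^22 - 705432 = 3488872
P = 3488872/4194304 = 436109/524288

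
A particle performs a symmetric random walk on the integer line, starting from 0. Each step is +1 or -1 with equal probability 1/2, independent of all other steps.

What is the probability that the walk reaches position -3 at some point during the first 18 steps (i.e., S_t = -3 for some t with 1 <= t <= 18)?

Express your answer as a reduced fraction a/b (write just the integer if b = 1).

Count via complement. Let g(t,s) = #length-t paths at position s with S_1..S_t all ≠ -3.
g(t,s) = g(t-1,s-1) + g(t-1,s+1) for s ≠ -3; g(t,-3) = 0.
t=0: g(0,0)=1
t=1: g(1,-1)=1 g(1,1)=1
t=2: g(2,-2)=1 g(2,0)=2 g(2,2)=1
t=3: g(3,-1)=3 g(3,1)=3 g(3,3)=1
t=4: g(4,-2)=3 g(4,0)=6 g(4,2)=4 g(4,4)=1
t=5: g(5,-1)=9 g(5,1)=10 g(5,3)=5 g(5,5)=1
t=6: g(6,-2)=9 g(6,0)=19 g(6,2)=15 g(6,4)=6 g(6,6)=1
t=7: g(7,-1)=28 g(7,1)=34 g(7,3)=21 g(7,5)=7 g(7,7)=1
t=8: g(8,-2)=28 g(8,0)=62 g(8,2)=55 g(8,4)=28 g(8,6)=8 g(8,8)=1
t=9: g(9,-1)=90 g(9,1)=117 g(9,3)=83 g(9,5)=36 g(9,7)=9 g(9,9)=1
t=10: g(10,-2)=90 g(10,0)=207 g(10,2)=200 g(10,4)=119 g(10,6)=45 g(10,8)=10 g(10,10)=1
t=11: g(11,-1)=297 g(11,1)=407 g(11,3)=319 g(11,5)=164 g(11,7)=55 g(11,9)=11 g(11,11)=1
t=12: g(12,-2)=297 g(12,0)=704 g(12,2)=726 g(12,4)=483 g(12,6)=219 g(12,8)=66 g(12,10)=12 g(12,12)=1
t=13: g(13,-1)=1001 g(13,1)=1430 g(13,3)=1209 g(13,5)=702 g(13,7)=285 g(13,9)=78 g(13,11)=13 g(13,13)=1
t=14: g(14,-2)=1001 g(14,0)=2431 g(14,2)=2639 g(14,4)=1911 g(14,6)=987 g(14,8)=363 g(14,10)=91 g(14,12)=14 g(14,14)=1
t=15: g(15,-1)=3432 g(15,1)=5070 g(15,3)=4550 g(15,5)=2898 g(15,7)=1350 g(15,9)=454 g(15,11)=105 g(15,13)=15 g(15,15)=1
t=16: g(16,-2)=3432 g(16,0)=8502 g(16,2)=9620 g(16,4)=7448 g(16,6)=4248 g(16,8)=1804 g(16,10)=559 g(16,12)=120 g(16,14)=16 g(16,16)=1
t=17: g(17,-1)=11934 g(17,1)=18122 g(17,3)=17068 g(17,5)=11696 g(17,7)=6052 g(17,9)=2363 g(17,11)=679 g(17,13)=136 g(17,15)=17 g(17,17)=1
t=18: g(18,-2)=11934 g(18,0)=30056 g(18,2)=35190 g(18,4)=28764 g(18,6)=17748 g(18,8)=8415 g(18,10)=3042 g(18,12)=815 g(18,14)=153 g(18,16)=18 g(18,18)=1
Paths never hitting -3: Σ_s g(18,s) = 136136
Paths hitting -3: 2^18 - 136136 = 126008
P = 126008/262144 = 15751/32768

Answer: 15751/32768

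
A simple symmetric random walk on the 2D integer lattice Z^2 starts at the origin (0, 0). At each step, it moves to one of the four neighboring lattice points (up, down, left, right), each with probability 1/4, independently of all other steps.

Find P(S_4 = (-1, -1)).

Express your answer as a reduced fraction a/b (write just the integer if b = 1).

Answer: 3/32

Derivation:
Let h be the number of horizontal steps (so 4-h are vertical). To end at (-1,-1) need (h-1)/2 right-steps and ((4-h)-1)/2 up-steps.
Sum over h with 1 ≤ h ≤ 3, h ≡ 1 (mod 2), 4-h ≡ 1 (mod 2):
h=1: C(4,1)·C(1,0)·C(3,1) = 4·1·3 = 12
h=3: C(4,3)·C(3,1)·C(1,0) = 4·3·1 = 12
Total favorable: 24
Total paths: 4^4 = 256
P = 24/256 = 3/32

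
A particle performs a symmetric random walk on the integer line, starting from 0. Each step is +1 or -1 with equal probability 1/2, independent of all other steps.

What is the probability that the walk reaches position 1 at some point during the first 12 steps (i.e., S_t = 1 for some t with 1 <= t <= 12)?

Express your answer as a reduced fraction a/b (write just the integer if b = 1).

Count via complement. Let g(t,s) = #length-t paths at position s with S_1..S_t all ≠ 1.
g(t,s) = g(t-1,s-1) + g(t-1,s+1) for s ≠ 1; g(t,1) = 0.
t=0: g(0,0)=1
t=1: g(1,-1)=1
t=2: g(2,-2)=1 g(2,0)=1
t=3: g(3,-3)=1 g(3,-1)=2
t=4: g(4,-4)=1 g(4,-2)=3 g(4,0)=2
t=5: g(5,-5)=1 g(5,-3)=4 g(5,-1)=5
t=6: g(6,-6)=1 g(6,-4)=5 g(6,-2)=9 g(6,0)=5
t=7: g(7,-7)=1 g(7,-5)=6 g(7,-3)=14 g(7,-1)=14
t=8: g(8,-8)=1 g(8,-6)=7 g(8,-4)=20 g(8,-2)=28 g(8,0)=14
t=9: g(9,-9)=1 g(9,-7)=8 g(9,-5)=27 g(9,-3)=48 g(9,-1)=42
t=10: g(10,-10)=1 g(10,-8)=9 g(10,-6)=35 g(10,-4)=75 g(10,-2)=90 g(10,0)=42
t=11: g(11,-11)=1 g(11,-9)=10 g(11,-7)=44 g(11,-5)=110 g(11,-3)=165 g(11,-1)=132
t=12: g(12,-12)=1 g(12,-10)=11 g(12,-8)=54 g(12,-6)=154 g(12,-4)=275 g(12,-2)=297 g(12,0)=132
Paths never hitting 1: Σ_s g(12,s) = 924
Paths hitting 1: 2^12 - 924 = 3172
P = 3172/4096 = 793/1024

Answer: 793/1024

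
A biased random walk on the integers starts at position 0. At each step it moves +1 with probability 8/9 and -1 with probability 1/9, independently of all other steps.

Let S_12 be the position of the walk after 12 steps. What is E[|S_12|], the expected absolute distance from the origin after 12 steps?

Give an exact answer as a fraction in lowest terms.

Answer: 292903384172/31381059609

Derivation:
S_12 takes values m ≡ 0 (mod 2) with |m| ≤ 12; P(S_12=m) = C(12,(12+m)/2) · (8/9)^((12+m)/2) · (1/9)^((12-m)/2).
Distribution: P(S=-12)=1/282429536481, P(S=-10)=32/94143178827, P(S=-8)=1408/94143178827, P(S=-6)=112640/282429536481, P(S=-4)=225280/31381059609, P(S=-2)=2883584/31381059609, P(S=0)=80740352/94143178827, P(S=2)=184549376/31381059609, P(S=4)=922746880/31381059609, P(S=6)=29527900160/282429536481, P(S=8)=23622320128/94143178827, P(S=10)=34359738368/94143178827, P(S=12)=68719476736/282429536481
E[|S_12|] = Σ_m |m|·P(S_12=m) = 292903384172/31381059609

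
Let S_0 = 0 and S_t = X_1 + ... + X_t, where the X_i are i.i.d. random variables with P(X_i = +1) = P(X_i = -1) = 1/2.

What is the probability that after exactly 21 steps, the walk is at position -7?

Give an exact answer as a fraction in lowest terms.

To reach position -7 after 21 steps: need 7 steps of +1 and 14 of -1.
Favorable paths: C(21,7) = 116280
Total paths: 2^21 = 2097152
P = 116280/2097152 = 14535/262144

Answer: 14535/262144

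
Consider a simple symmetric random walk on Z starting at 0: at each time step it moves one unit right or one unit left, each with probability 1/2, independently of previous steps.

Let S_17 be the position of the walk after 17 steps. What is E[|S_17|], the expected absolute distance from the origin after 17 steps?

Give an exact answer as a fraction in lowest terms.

S_17 takes values m ≡ 1 (mod 2) with |m| ≤ 17; P(S_17=m) = C(17,(17+m)/2)/2^17.
Total paths: 2^17 = 131072
Distribution: P(S=-17)=1/131072, P(S=-15)=17/131072, P(S=-13)=136/131072, P(S=-11)=680/131072, P(S=-9)=2380/131072, P(S=-7)=6188/131072, P(S=-5)=12376/131072, P(S=-3)=19448/131072, P(S=-1)=24310/131072, P(S=1)=24310/131072, P(S=3)=19448/131072, P(S=5)=12376/131072, P(S=7)=6188/131072, P(S=9)=2380/131072, P(S=11)=680/131072, P(S=13)=136/131072, P(S=15)=17/131072, P(S=17)=1/131072
E[|S_17|] = Σ_m |m|·P(S_17=m) = 437580/131072 = 109395/32768

Answer: 109395/32768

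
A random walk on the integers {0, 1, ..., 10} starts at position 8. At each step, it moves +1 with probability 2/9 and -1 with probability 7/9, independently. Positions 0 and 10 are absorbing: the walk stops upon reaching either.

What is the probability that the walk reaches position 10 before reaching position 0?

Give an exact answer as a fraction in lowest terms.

Answer: 512404/6277205

Derivation:
Biased walk: p = 2/9, q = 7/9, r = q/p = 7/2
Gambler's ruin: P(hit 10 before 0 | start at 8) = (1 - r^a)/(1 - r^N)
r^8 = 5764801/256; r^10 = 282475249/1024
P = (1 - 5764801/256) / (1 - 282475249/1024) = -5764545/256 / -282474225/1024 = 512404/6277205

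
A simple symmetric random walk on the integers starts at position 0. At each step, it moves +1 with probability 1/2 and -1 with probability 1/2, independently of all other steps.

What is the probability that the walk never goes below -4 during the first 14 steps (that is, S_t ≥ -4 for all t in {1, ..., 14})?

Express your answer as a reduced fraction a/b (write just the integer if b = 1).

Let f(t,s) = #length-t paths at position s with S_1..S_t all ≥ -4.
f(t,s) = f(t-1,s-1) + f(t-1,s+1) for s ≥ -4; f(t,s) = 0 for s < -4.
t=0: f(0,0)=1
t=1: f(1,-1)=1 f(1,1)=1
t=2: f(2,-2)=1 f(2,0)=2 f(2,2)=1
t=3: f(3,-3)=1 f(3,-1)=3 f(3,1)=3 f(3,3)=1
t=4: f(4,-4)=1 f(4,-2)=4 f(4,0)=6 f(4,2)=4 f(4,4)=1
t=5: f(5,-3)=5 f(5,-1)=10 f(5,1)=10 f(5,3)=5 f(5,5)=1
t=6: f(6,-4)=5 f(6,-2)=15 f(6,0)=20 f(6,2)=15 f(6,4)=6 f(6,6)=1
t=7: f(7,-3)=20 f(7,-1)=35 f(7,1)=35 f(7,3)=21 f(7,5)=7 f(7,7)=1
t=8: f(8,-4)=20 f(8,-2)=55 f(8,0)=70 f(8,2)=56 f(8,4)=28 f(8,6)=8 f(8,8)=1
t=9: f(9,-3)=75 f(9,-1)=125 f(9,1)=126 f(9,3)=84 f(9,5)=36 f(9,7)=9 f(9,9)=1
t=10: f(10,-4)=75 f(10,-2)=200 f(10,0)=251 f(10,2)=210 f(10,4)=120 f(10,6)=45 f(10,8)=10 f(10,10)=1
t=11: f(11,-3)=275 f(11,-1)=451 f(11,1)=461 f(11,3)=330 f(11,5)=165 f(11,7)=55 f(11,9)=11 f(11,11)=1
t=12: f(12,-4)=275 f(12,-2)=726 f(12,0)=912 f(12,2)=791 f(12,4)=495 f(12,6)=220 f(12,8)=66 f(12,10)=12 f(12,12)=1
t=13: f(13,-3)=1001 f(13,-1)=1638 f(13,1)=1703 f(13,3)=1286 f(13,5)=715 f(13,7)=286 f(13,9)=78 f(13,11)=13 f(13,13)=1
t=14: f(14,-4)=1001 f(14,-2)=2639 f(14,0)=3341 f(14,2)=2989 f(14,4)=2001 f(14,6)=1001 f(14,8)=364 f(14,10)=91 f(14,12)=14 f(14,14)=1
Σ_s f(14,s) = 13442
P = 13442/16384 = 6721/8192

Answer: 6721/8192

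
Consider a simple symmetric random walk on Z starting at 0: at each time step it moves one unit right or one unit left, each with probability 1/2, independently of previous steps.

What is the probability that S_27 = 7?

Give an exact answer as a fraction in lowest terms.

Answer: 8436285/134217728

Derivation:
To reach position 7 after 27 steps: need 17 steps of +1 and 10 of -1.
Favorable paths: C(27,17) = 8436285
Total paths: 2^27 = 134217728
P = 8436285/134217728 = 8436285/134217728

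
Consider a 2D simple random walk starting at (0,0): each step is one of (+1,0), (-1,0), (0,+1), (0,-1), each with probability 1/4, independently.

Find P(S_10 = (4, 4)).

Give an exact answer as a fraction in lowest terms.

Answer: 315/131072

Derivation:
Let h be the number of horizontal steps (so 10-h are vertical). To end at (4,4) need (h+4)/2 right-steps and ((10-h)+4)/2 up-steps.
Sum over h with 4 ≤ h ≤ 6, h ≡ 0 (mod 2), 10-h ≡ 0 (mod 2):
h=4: C(10,4)·C(4,4)·C(6,5) = 210·1·6 = 1260
h=6: C(10,6)·C(6,5)·C(4,4) = 210·6·1 = 1260
Total favorable: 2520
Total paths: 4^10 = 1048576
P = 2520/1048576 = 315/131072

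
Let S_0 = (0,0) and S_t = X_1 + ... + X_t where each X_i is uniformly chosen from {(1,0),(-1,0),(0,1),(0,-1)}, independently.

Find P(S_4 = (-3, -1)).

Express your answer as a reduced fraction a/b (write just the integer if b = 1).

Let h be the number of horizontal steps (so 4-h are vertical). To end at (-3,-1) need (h-3)/2 right-steps and ((4-h)-1)/2 up-steps.
Sum over h with 3 ≤ h ≤ 3, h ≡ 1 (mod 2), 4-h ≡ 1 (mod 2):
h=3: C(4,3)·C(3,0)·C(1,0) = 4·1·1 = 4
Total favorable: 4
Total paths: 4^4 = 256
P = 4/256 = 1/64

Answer: 1/64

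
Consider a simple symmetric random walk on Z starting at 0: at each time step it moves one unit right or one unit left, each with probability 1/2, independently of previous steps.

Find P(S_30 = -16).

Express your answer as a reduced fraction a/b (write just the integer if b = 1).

Answer: 254475/134217728

Derivation:
To reach position -16 after 30 steps: need 7 steps of +1 and 23 of -1.
Favorable paths: C(30,7) = 2035800
Total paths: 2^30 = 1073741824
P = 2035800/1073741824 = 254475/134217728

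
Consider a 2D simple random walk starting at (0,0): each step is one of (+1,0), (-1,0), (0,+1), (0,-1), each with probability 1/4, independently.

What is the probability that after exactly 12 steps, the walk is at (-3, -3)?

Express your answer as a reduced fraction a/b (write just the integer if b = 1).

Answer: 12705/1048576

Derivation:
Let h be the number of horizontal steps (so 12-h are vertical). To end at (-3,-3) need (h-3)/2 right-steps and ((12-h)-3)/2 up-steps.
Sum over h with 3 ≤ h ≤ 9, h ≡ 1 (mod 2), 12-h ≡ 1 (mod 2):
h=3: C(12,3)·C(3,0)·C(9,3) = 220·1·84 = 18480
h=5: C(12,5)·C(5,1)·C(7,2) = 792·5·21 = 83160
h=7: C(12,7)·C(7,2)·C(5,1) = 792·21·5 = 83160
h=9: C(12,9)·C(9,3)·C(3,0) = 220·84·1 = 18480
Total favorable: 203280
Total paths: 4^12 = 16777216
P = 203280/16777216 = 12705/1048576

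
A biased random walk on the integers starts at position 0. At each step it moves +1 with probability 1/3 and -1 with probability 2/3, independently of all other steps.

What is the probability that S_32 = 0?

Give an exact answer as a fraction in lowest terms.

Answer: 4376933826560/205891132094649

Derivation:
To be at 0 after 32 steps: need exactly 16 steps of +1 and 16 of -1.
Number of such sequences: C(32,16) = 601080390
Each has probability (1/3)^16 · (2/3)^16 = 65536/1853020188851841
P = 601080390 · 65536/1853020188851841 = 4376933826560/205891132094649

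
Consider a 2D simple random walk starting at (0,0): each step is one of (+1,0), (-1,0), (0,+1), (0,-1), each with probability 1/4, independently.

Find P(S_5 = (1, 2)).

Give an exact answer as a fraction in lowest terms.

Let h be the number of horizontal steps (so 5-h are vertical). To end at (1,2) need (h+1)/2 right-steps and ((5-h)+2)/2 up-steps.
Sum over h with 1 ≤ h ≤ 3, h ≡ 1 (mod 2), 5-h ≡ 0 (mod 2):
h=1: C(5,1)·C(1,1)·C(4,3) = 5·1·4 = 20
h=3: C(5,3)·C(3,2)·C(2,2) = 10·3·1 = 30
Total favorable: 50
Total paths: 4^5 = 1024
P = 50/1024 = 25/512

Answer: 25/512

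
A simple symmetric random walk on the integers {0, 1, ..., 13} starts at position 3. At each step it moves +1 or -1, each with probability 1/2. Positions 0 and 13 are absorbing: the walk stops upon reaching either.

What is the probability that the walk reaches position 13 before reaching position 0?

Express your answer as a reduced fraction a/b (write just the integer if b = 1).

Answer: 3/13

Derivation:
Symmetric walk (p = 1/2): the harmonic-function argument gives P(hit 13 before 0 | start at 3) = a/N.
P = 3/13 = 3/13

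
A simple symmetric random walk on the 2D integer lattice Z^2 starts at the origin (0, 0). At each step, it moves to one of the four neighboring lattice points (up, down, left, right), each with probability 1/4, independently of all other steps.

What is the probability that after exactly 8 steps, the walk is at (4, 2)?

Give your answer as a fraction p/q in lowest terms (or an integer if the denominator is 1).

Answer: 7/1024

Derivation:
Let h be the number of horizontal steps (so 8-h are vertical). To end at (4,2) need (h+4)/2 right-steps and ((8-h)+2)/2 up-steps.
Sum over h with 4 ≤ h ≤ 6, h ≡ 0 (mod 2), 8-h ≡ 0 (mod 2):
h=4: C(8,4)·C(4,4)·C(4,3) = 70·1·4 = 280
h=6: C(8,6)·C(6,5)·C(2,2) = 28·6·1 = 168
Total favorable: 448
Total paths: 4^8 = 65536
P = 448/65536 = 7/1024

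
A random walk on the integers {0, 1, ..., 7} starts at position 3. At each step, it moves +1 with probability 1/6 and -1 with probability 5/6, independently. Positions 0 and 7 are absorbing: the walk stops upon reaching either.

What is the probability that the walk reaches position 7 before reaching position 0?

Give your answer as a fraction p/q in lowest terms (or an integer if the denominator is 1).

Biased walk: p = 1/6, q = 5/6, r = q/p = 5
Gambler's ruin: P(hit 7 before 0 | start at 3) = (1 - r^a)/(1 - r^N)
r^3 = 125; r^7 = 78125
P = (1 - 125) / (1 - 78125) = -124 / -78124 = 31/19531

Answer: 31/19531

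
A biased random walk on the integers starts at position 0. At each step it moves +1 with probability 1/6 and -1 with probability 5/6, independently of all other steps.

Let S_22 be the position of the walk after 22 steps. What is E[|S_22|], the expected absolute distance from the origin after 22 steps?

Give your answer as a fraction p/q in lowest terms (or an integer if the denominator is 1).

S_22 takes values m ≡ 0 (mod 2) with |m| ≤ 22; P(S_22=m) = C(22,(22+m)/2) · (1/6)^((22+m)/2) · (5/6)^((22-m)/2).
Distribution: P(S=-22)=2384185791015625/131621703842267136, P(S=-20)=5245208740234375/65810851921133568, P(S=-18)=7343292236328125/43873901280755712, P(S=-16)=7343292236328125/32905425960566784, P(S=-14)=27904510498046875/131621703842267136, P(S=-12)=1116180419921875/7312316880125952, P(S=-10)=3795013427734375/43873901280755712, P(S=-8)=108428955078125/2742118830047232, P(S=-6)=108428955078125/7312316880125952, P(S=-4)=151800537109375/32905425960566784, P(S=-2)=78936279296875/65810851921133568, P(S=0)=1435205078125/5484237660094464, P(S=2)=3157451171875/65810851921133568, P(S=4)=242880859375/32905425960566784, P(S=6)=6939453125/7312316880125952, P(S=8)=277578125/2742118830047232, P(S=10)=388609375/43873901280755712, P(S=12)=4571875/7312316880125952, P(S=14)=4571875/131621703842267136, P(S=16)=48125/32905425960566784, P(S=18)=1925/43873901280755712, P(S=20)=55/65810851921133568, P(S=22)=1/131621703842267136
E[|S_22|] = Σ_m |m|·P(S_22=m) = 120655401604874917/8226356490141696

Answer: 120655401604874917/8226356490141696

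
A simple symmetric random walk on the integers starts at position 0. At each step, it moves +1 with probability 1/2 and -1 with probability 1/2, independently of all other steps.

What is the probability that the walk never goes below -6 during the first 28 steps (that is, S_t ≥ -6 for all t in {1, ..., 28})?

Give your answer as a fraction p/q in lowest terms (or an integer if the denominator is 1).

Answer: 109396395/134217728

Derivation:
Let f(t,s) = #length-t paths at position s with S_1..S_t all ≥ -6.
f(t,s) = f(t-1,s-1) + f(t-1,s+1) for s ≥ -6; f(t,s) = 0 for s < -6.
t=0: f(0,0)=1
t=1: f(1,-1)=1 f(1,1)=1
t=2: f(2,-2)=1 f(2,0)=2 f(2,2)=1
t=3: f(3,-3)=1 f(3,-1)=3 f(3,1)=3 f(3,3)=1
t=4: f(4,-4)=1 f(4,-2)=4 f(4,0)=6 f(4,2)=4 f(4,4)=1
t=5: f(5,-5)=1 f(5,-3)=5 f(5,-1)=10 f(5,1)=10 f(5,3)=5 f(5,5)=1
t=6: f(6,-6)=1 f(6,-4)=6 f(6,-2)=15 f(6,0)=20 f(6,2)=15 f(6,4)=6 f(6,6)=1
t=7: f(7,-5)=7 f(7,-3)=21 f(7,-1)=35 f(7,1)=35 f(7,3)=21 f(7,5)=7 f(7,7)=1
t=8: f(8,-6)=7 f(8,-4)=28 f(8,-2)=56 f(8,0)=70 f(8,2)=56 f(8,4)=28 f(8,6)=8 f(8,8)=1
t=9: f(9,-5)=35 f(9,-3)=84 f(9,-1)=126 f(9,1)=126 f(9,3)=84 f(9,5)=36 f(9,7)=9 f(9,9)=1
t=10: f(10,-6)=35 f(10,-4)=119 f(10,-2)=210 f(10,0)=252 f(10,2)=210 f(10,4)=120 f(10,6)=45 f(10,8)=10 f(10,10)=1
t=11: f(11,-5)=154 f(11,-3)=329 f(11,-1)=462 f(11,1)=462 f(11,3)=330 f(11,5)=165 f(11,7)=55 f(11,9)=11 f(11,11)=1
t=12: f(12,-6)=154 f(12,-4)=483 f(12,-2)=791 f(12,0)=924 f(12,2)=792 f(12,4)=495 f(12,6)=220 f(12,8)=66 f(12,10)=12 f(12,12)=1
t=13: f(13,-5)=637 f(13,-3)=1274 f(13,-1)=1715 f(13,1)=1716 f(13,3)=1287 f(13,5)=715 f(13,7)=286 f(13,9)=78 f(13,11)=13 f(13,13)=1
t=14: f(14,-6)=637 f(14,-4)=1911 f(14,-2)=2989 f(14,0)=3431 f(14,2)=3003 f(14,4)=2002 f(14,6)=1001 f(14,8)=364 f(14,10)=91 f(14,12)=14 f(14,14)=1
t=15: f(15,-5)=2548 f(15,-3)=4900 f(15,-1)=6420 f(15,1)=6434 f(15,3)=5005 f(15,5)=3003 f(15,7)=1365 f(15,9)=455 f(15,11)=105 f(15,13)=15 f(15,15)=1
t=16: f(16,-6)=2548 f(16,-4)=7448 f(16,-2)=11320 f(16,0)=12854 f(16,2)=11439 f(16,4)=8008 f(16,6)=4368 f(16,8)=1820 f(16,10)=560 f(16,12)=120 f(16,14)=16 f(16,16)=1
t=17: f(17,-5)=9996 f(17,-3)=18768 f(17,-1)=24174 f(17,1)=24293 f(17,3)=19447 f(17,5)=12376 f(17,7)=6188 f(17,9)=2380 f(17,11)=680 f(17,13)=136 f(17,15)=17 f(17,17)=1
t=18: f(18,-6)=9996 f(18,-4)=28764 f(18,-2)=42942 f(18,0)=48467 f(18,2)=43740 f(18,4)=31823 f(18,6)=18564 f(18,8)=8568 f(18,10)=3060 f(18,12)=816 f(18,14)=153 f(18,16)=18 f(18,18)=1
t=19: f(19,-5)=38760 f(19,-3)=71706 f(19,-1)=91409 f(19,1)=92207 f(19,3)=75563 f(19,5)=50387 f(19,7)=27132 f(19,9)=11628 f(19,11)=3876 f(19,13)=969 f(19,15)=171 f(19,17)=19 f(19,19)=1
t=20: f(20,-6)=38760 f(20,-4)=110466 f(20,-2)=163115 f(20,0)=183616 f(20,2)=167770 f(20,4)=125950 f(20,6)=77519 f(20,8)=38760 f(20,10)=15504 f(20,12)=4845 f(20,14)=1140 f(20,16)=190 f(20,18)=20 f(20,20)=1
t=21: f(21,-5)=149226 f(21,-3)=273581 f(21,-1)=346731 f(21,1)=351386 f(21,3)=293720 f(21,5)=203469 f(21,7)=116279 f(21,9)=54264 f(21,11)=20349 f(21,13)=5985 f(21,15)=1330 f(21,17)=210 f(21,19)=21 f(21,21)=1
t=22: f(22,-6)=149226 f(22,-4)=422807 f(22,-2)=620312 f(22,0)=698117 f(22,2)=645106 f(22,4)=497189 f(22,6)=319748 f(22,8)=170543 f(22,10)=74613 f(22,12)=26334 f(22,14)=7315 f(22,16)=1540 f(22,18)=231 f(22,20)=22 f(22,22)=1
t=23: f(23,-5)=572033 f(23,-3)=1043119 f(23,-1)=1318429 f(23,1)=1343223 f(23,3)=1142295 f(23,5)=816937 f(23,7)=490291 f(23,9)=245156 f(23,11)=100947 f(23,13)=33649 f(23,15)=8855 f(23,17)=1771 f(23,19)=253 f(23,21)=23 f(23,23)=1
t=24: f(24,-6)=572033 f(24,-4)=1615152 f(24,-2)=2361548 f(24,0)=2661652 f(24,2)=2485518 f(24,4)=1959232 f(24,6)=1307228 f(24,8)=735447 f(24,10)=346103 f(24,12)=134596 f(24,14)=42504 f(24,16)=10626 f(24,18)=2024 f(24,20)=276 f(24,22)=24 f(24,24)=1
t=25: f(25,-5)=2187185 f(25,-3)=3976700 f(25,-1)=5023200 f(25,1)=5147170 f(25,3)=4444750 f(25,5)=3266460 f(25,7)=2042675 f(25,9)=1081550 f(25,11)=480699 f(25,13)=177100 f(25,15)=53130 f(25,17)=12650 f(25,19)=2300 f(25,21)=300 f(25,23)=25 f(25,25)=1
t=26: f(26,-6)=2187185 f(26,-4)=6163885 f(26,-2)=8999900 f(26,0)=10170370 f(26,2)=9591920 f(26,4)=7711210 f(26,6)=5309135 f(26,8)=3124225 f(26,10)=1562249 f(26,12)=657799 f(26,14)=230230 f(26,16)=65780 f(26,18)=14950 f(26,20)=2600 f(26,22)=325 f(26,24)=26 f(26,26)=1
t=27: f(27,-5)=8351070 f(27,-3)=15163785 f(27,-1)=19170270 f(27,1)=19762290 f(27,3)=17303130 f(27,5)=13020345 f(27,7)=8433360 f(27,9)=4686474 f(27,11)=2220048 f(27,13)=888029 f(27,15)=296010 f(27,17)=80730 f(27,19)=17550 f(27,21)=2925 f(27,23)=351 f(27,25)=27 f(27,27)=1
t=28: f(28,-6)=8351070 f(28,-4)=23514855 f(28,-2)=34334055 f(28,0)=38932560 f(28,2)=37065420 f(28,4)=30323475 f(28,6)=21453705 f(28,8)=13119834 f(28,10)=6906522 f(28,12)=3108077 f(28,14)=1184039 f(28,16)=376740 f(28,18)=98280 f(28,20)=20475 f(28,22)=3276 f(28,24)=378 f(28,26)=28 f(28,28)=1
Σ_s f(28,s) = 218792790
P = 218792790/268435456 = 109396395/134217728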